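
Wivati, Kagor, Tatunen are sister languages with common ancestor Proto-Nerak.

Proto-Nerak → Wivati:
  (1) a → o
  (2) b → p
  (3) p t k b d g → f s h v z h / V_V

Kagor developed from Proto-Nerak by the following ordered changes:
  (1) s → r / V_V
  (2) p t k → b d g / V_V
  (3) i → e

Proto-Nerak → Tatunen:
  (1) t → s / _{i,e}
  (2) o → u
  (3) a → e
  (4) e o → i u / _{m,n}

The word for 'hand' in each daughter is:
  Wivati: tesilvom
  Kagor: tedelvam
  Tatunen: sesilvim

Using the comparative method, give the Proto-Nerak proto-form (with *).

*tetilvam

Position 7: Wivati has o, Kagor has a, Tatunen has i. Kagor preserves a here (none of its changes turn any other segment into a), so the proto-segment is *a.
Position 1: Wivati has t, Kagor has t, Tatunen has s. Wivati preserves t here (none of its changes turn any other segment into t), so the proto-segment is *t.
Position 4: Wivati has i, Kagor has e, Tatunen has i. Wivati preserves i here (none of its changes turn any other segment into i), so the proto-segment is *i.
This points to *tetilvam. Verify forward in each daughter:
Wivati: *tetilvam
  tetilvam → tetilvom   [vowel merger]
  tetilvom (rule 2 does not apply)
  tetilvom → tesilvom   [intervocalic lenition]
  giving Wivati tesilvom.
Kagor: *tetilvam
  tetilvam (rule 1 does not apply)
  tetilvam → tedilvam   [intervocalic voicing]
  tedilvam → tedelvam   [vowel merger]
  giving Kagor tedelvam.
Tatunen: *tetilvam > sesilvam > sesilvem > sesilvim  (by palatalisation, vowel merger, pre-nasal raising)
Only *tetilvam yields all of Wivati tesilvom, Kagor tedelvam, Tatunen sesilvim.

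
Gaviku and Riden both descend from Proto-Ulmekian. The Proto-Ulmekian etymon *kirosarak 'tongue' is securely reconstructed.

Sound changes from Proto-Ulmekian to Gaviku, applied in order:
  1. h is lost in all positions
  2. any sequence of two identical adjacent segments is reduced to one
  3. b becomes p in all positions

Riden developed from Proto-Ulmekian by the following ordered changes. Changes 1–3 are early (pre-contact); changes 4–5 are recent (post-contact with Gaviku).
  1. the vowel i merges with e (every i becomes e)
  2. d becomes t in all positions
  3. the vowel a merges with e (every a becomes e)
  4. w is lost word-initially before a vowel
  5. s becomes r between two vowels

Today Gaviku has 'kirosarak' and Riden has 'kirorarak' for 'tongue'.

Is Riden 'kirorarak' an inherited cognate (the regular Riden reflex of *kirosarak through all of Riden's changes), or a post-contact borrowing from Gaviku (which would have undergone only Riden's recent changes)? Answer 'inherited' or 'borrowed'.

borrowed

If inherited, *kirosarak would pass through all of Riden's changes:
Riden: start from *kirosarak.
  rule 1 (vowel merger): kirosarak → kerosarak
  rule 2: no change — kerosarak
  rule 3 (vowel merger): kerosarak → keroserek
  rule 4: no change — keroserek
  rule 5 (rhotacism): keroserek → kerorerek
  ⇒ Riden kerorerek
If borrowed from Gaviku 'kirosarak' after the early changes, it would undergo only the recent ones:
  rule 4 (glide loss): no change (kirosarak)
  rule 5 (rhotacism): kirosarak → kirorarak
  ⇒ as a loan: kirorarak
Riden 'kirorarak' matches the loan outcome 'kirorarak', not the inherited 'kerorerek' — it skipped the early Riden changes, so it was borrowed from Gaviku.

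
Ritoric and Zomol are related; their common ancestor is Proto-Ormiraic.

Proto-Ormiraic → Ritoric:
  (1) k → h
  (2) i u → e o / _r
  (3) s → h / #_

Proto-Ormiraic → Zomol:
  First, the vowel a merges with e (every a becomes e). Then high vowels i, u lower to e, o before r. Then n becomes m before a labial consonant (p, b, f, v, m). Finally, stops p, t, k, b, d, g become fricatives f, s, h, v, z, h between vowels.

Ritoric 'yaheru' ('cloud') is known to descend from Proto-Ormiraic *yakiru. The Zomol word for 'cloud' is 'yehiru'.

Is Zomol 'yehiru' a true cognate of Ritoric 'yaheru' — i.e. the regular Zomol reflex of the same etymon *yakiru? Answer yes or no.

Derive the expected Zomol reflex of *yakiru:
Zomol: *yakiru
  yakiru → yekiru   [vowel merger]
  yekiru → yekeru   [pre-rhotic lowering]
  yekeru (rule 3 does not apply)
  yekeru → yeheru   [intervocalic lenition]
  giving Zomol yeheru.
The regular Zomol reflex would be 'yeheru', but the attested form is 'yehiru'. The correspondence is irregular, so they are not cognates (the Zomol form has a different source).

no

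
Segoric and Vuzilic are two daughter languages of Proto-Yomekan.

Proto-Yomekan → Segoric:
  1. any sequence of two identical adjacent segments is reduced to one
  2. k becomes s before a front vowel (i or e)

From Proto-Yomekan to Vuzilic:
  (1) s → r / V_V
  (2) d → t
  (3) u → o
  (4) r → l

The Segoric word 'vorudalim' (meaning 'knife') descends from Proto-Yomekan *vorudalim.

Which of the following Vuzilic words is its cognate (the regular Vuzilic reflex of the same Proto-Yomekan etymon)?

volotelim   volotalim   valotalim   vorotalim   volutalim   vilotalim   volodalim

volotalim

Vuzilic: *vorudalim > vorutalim > vorotalim > volotalim  (by unconditioned shift, vowel merger, unconditioned shift)
The other candidates each miss or misapply at least one Vuzilic change.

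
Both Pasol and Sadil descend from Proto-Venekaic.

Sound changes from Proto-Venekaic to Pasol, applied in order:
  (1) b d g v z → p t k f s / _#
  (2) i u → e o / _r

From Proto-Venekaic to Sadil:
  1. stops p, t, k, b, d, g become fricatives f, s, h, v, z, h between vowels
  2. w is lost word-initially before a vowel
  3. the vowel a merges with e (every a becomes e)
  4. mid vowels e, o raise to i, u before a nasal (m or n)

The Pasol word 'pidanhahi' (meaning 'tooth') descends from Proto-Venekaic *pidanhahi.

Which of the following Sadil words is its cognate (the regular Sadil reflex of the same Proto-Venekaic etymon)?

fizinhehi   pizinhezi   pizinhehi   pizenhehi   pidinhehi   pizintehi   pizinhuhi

Sadil: *pidanhahi > pizanhahi > pizenhehi > pizinhehi  (by intervocalic lenition, vowel merger, pre-nasal raising)

pizinhehi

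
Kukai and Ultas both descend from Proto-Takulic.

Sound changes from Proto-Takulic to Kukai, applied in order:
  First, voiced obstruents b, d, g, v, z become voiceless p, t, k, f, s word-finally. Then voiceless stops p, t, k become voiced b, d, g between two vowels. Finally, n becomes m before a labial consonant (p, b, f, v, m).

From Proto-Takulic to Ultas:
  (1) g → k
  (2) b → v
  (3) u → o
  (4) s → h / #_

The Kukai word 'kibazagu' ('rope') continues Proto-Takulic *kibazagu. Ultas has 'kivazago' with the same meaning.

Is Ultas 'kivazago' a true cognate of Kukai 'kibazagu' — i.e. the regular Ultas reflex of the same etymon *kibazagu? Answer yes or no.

no

Derive the expected Ultas reflex of *kibazagu:
Ultas: *kibazagu > kibazaku > kivazaku > kivazako  (by unconditioned shift, unconditioned shift, vowel merger)
The regular Ultas reflex would be 'kivazako', but the attested form is 'kivazago'. The correspondence is irregular, so they are not cognates (the Ultas form has a different source).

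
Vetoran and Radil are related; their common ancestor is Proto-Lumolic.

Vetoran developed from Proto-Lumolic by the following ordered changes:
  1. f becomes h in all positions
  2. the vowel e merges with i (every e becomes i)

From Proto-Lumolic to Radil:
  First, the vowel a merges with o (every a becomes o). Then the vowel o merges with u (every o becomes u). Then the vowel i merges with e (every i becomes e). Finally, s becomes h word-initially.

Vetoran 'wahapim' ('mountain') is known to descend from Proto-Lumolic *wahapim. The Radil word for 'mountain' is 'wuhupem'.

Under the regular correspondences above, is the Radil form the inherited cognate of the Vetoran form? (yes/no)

yes

Derive the expected Radil reflex of *wahapim:
Radil: *wahapim > wohopim > wuhupim > wuhupem  (by vowel merger, vowel merger, vowel merger)
Radil 'wuhupem' matches the regular reflex exactly, so the pair is cognate.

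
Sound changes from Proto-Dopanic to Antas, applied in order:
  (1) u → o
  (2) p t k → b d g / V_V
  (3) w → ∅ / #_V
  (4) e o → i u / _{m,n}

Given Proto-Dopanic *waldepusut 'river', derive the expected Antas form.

Antas: *waldepusut > waldeposot > waldebosot > aldebosot  (by vowel merger, intervocalic voicing, glide loss)

aldebosot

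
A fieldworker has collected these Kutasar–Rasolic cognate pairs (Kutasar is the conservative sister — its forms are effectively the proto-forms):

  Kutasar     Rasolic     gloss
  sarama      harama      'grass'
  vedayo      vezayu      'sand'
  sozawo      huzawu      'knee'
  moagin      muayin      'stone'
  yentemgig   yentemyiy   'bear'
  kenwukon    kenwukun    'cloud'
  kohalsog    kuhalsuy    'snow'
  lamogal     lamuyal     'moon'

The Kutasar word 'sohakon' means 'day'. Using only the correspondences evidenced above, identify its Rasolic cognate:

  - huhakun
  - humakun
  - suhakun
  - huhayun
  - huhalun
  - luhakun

sozawo ~ huzawu — Kutasar s corresponds to Rasolic h word-initially before a back vowel.
sozawo ~ huzawu, kohalsog ~ kuhalsuy — Kutasar o corresponds to Rasolic u after a consonant, before a consonant other than r, m, n, p, b, f, v.
kenwukon ~ kenwukun — Kutasar o corresponds to Rasolic u after a consonant, before a nasal.
Applying these to Kutasar 'sohakon':
  sohakon → hohakon   (s→h word-initially before a back vowel)
  hohakon → huhakon   (o→u after a consonant, before a consonant other than r, m, n, p, b, f, v)
  huhakon → huhakun   (o→u after a consonant, before a nasal)
So the Rasolic cognate is 'huhakun'.

huhakun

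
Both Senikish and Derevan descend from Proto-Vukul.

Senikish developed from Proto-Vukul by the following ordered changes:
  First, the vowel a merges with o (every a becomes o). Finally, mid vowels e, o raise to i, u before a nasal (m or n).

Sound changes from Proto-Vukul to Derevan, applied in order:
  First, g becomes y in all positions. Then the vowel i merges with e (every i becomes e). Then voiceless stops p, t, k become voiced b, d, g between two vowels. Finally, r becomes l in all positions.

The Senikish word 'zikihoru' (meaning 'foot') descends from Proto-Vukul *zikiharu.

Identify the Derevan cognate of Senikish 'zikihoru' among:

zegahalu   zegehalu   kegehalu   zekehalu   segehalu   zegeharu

zegehalu

Derevan: *zikiharu > zekeharu > zegeharu > zegehalu  (by vowel merger, intervocalic voicing, unconditioned shift)
Among the options, 'zegehalu' alone shows every Derevan change applied in order.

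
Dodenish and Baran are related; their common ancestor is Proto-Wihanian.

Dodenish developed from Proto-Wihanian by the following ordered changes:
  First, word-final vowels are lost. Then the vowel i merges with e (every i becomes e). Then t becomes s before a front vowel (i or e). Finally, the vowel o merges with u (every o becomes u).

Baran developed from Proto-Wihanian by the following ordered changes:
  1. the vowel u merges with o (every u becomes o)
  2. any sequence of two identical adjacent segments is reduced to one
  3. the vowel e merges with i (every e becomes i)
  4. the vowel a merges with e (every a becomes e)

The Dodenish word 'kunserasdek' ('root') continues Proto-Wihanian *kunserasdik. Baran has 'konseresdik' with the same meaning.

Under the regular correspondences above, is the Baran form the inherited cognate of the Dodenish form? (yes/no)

no

Derive the expected Baran reflex of *kunserasdik:
Baran: *kunserasdik
  kunserasdik → konserasdik   [vowel merger]
  konserasdik (rule 2 does not apply)
  konserasdik → konsirasdik   [vowel merger]
  konsirasdik → konsiresdik   [vowel merger]
  giving Baran konsiresdik.
The regular Baran reflex would be 'konsiresdik', but the attested form is 'konseresdik'. The correspondence is irregular, so they are not cognates (the Baran form has a different source).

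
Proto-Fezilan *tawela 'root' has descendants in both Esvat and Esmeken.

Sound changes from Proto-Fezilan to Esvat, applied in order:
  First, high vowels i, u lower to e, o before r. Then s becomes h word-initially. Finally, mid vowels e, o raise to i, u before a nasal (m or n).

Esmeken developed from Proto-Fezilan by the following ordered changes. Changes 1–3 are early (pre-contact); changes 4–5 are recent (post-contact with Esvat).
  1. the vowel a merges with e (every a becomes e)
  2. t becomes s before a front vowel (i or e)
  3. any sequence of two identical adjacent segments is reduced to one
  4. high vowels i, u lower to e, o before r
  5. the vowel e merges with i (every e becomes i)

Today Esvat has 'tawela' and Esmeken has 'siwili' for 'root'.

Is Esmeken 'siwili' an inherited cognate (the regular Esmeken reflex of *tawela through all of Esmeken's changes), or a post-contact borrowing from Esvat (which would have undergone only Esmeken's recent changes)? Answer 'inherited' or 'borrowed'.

inherited

If inherited, *tawela would pass through all of Esmeken's changes:
Esmeken: start from *tawela.
  rule 1 (vowel merger): tawela → tewele
  rule 2 (palatalisation): tewele → sewele
  rule 3: no change — sewele
  rule 4: no change — sewele
  rule 5 (vowel merger): sewele → siwili
  ⇒ Esmeken siwili
If borrowed from Esvat 'tawela' after the early changes, it would undergo only the recent ones:
  rule 4 (pre-rhotic lowering): no change (tawela)
  rule 5 (vowel merger): tawela → tawila
  ⇒ as a loan: tawila
Esmeken 'siwili' matches the inherited outcome exactly, so it is an inherited cognate, not a loan.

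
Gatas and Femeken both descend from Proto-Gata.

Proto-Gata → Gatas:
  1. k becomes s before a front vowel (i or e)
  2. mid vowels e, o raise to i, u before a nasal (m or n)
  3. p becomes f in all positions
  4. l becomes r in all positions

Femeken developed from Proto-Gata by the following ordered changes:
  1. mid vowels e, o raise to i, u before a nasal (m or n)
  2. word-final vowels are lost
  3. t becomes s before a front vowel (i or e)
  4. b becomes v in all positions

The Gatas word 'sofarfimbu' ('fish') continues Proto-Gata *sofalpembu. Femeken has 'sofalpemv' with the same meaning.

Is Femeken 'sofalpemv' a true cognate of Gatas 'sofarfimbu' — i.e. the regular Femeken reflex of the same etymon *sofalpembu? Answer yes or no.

no

Derive the expected Femeken reflex of *sofalpembu:
Femeken: *sofalpembu > sofalpimbu > sofalpimb > sofalpimv  (by pre-nasal raising, apocope, unconditioned shift)
The regular Femeken reflex would be 'sofalpimv', but the attested form is 'sofalpemv'. The correspondence is irregular, so they are not cognates (the Femeken form has a different source).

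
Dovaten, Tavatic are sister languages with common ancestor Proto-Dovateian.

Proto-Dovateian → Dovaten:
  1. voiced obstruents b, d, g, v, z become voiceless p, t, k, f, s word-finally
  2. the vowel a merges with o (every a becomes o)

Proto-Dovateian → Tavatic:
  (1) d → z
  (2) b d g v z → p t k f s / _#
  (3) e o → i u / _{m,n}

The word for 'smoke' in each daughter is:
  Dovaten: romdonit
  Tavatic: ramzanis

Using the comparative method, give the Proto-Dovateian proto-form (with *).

Position 8: Dovaten has t, Tavatic has s. Taking the neighbouring segments as reconstructed: Dovaten t could go back to *t or *d; Tavatic s could go back to *d or *s or *z — the one source consistent with every daughter is *d.
Position 5: Dovaten has o, Tavatic has a. Tavatic preserves a here (none of its changes turn any other segment into a), so the proto-segment is *a.
This points to *ramdanid. Verify forward in each daughter:
Dovaten: *ramdanid > ramdanit > romdonit  (by final devoicing, vowel merger)
Tavatic: *ramdanid > ramzaniz > ramzanis  (by unconditioned shift, final devoicing)
Only *ramdanid yields all of Dovaten romdonit, Tavatic ramzanis.

*ramdanid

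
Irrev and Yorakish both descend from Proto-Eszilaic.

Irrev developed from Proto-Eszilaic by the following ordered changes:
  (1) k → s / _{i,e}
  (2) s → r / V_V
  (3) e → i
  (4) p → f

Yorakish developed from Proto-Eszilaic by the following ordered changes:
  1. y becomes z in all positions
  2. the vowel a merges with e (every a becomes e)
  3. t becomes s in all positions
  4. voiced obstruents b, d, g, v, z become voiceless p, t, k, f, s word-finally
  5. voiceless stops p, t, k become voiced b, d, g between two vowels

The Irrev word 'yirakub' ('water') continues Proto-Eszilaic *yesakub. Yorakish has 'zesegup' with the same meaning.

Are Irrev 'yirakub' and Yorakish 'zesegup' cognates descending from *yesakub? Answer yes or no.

yes

Derive the expected Yorakish reflex of *yesakub:
Yorakish: *yesakub > zesakub > zesekub > zesekup > zesegup  (by unconditioned shift, vowel merger, final devoicing, intervocalic voicing)
Yorakish 'zesegup' matches the regular reflex exactly, so the pair is cognate.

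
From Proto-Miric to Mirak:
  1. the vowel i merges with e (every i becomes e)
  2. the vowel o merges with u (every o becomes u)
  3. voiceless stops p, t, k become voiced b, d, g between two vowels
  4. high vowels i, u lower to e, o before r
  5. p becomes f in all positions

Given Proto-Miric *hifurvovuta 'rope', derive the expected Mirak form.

Mirak: *hifurvovuta > hefurvovuta > hefurvuvuta > hefurvuvuda > heforvuvuda  (by vowel merger, vowel merger, intervocalic voicing, pre-rhotic lowering)

heforvuvuda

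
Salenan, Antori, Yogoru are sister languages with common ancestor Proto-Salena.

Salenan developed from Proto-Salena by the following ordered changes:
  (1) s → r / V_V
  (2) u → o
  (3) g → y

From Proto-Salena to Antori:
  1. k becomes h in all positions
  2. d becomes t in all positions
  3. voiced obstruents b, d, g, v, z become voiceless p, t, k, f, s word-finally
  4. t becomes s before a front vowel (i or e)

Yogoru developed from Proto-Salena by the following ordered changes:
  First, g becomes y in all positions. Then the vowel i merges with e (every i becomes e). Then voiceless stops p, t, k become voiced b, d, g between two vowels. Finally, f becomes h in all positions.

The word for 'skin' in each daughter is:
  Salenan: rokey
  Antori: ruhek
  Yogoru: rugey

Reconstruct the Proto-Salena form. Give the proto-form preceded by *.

Position 3: Salenan has k, Antori has h, Yogoru has g. Salenan preserves k here (none of its changes turn any other segment into k), so the proto-segment is *k.
Position 2: Salenan has o, Antori has u, Yogoru has u. Antori preserves u here (none of its changes turn any other segment into u), so the proto-segment is *u.
Position 5: Salenan has y, Antori has k, Yogoru has y. In Antori, k can only continue *g, so the proto-segment is *g.
Verify the candidate proto-form against each daughter:
Salenan: *rukeg
  rukeg (rule 1 does not apply)
  rukeg → rokeg   [vowel merger]
  rokeg → rokey   [unconditioned shift]
  giving Salenan rokey.
Antori: *rukeg
  rukeg → ruheg   [unconditioned shift]
  ruheg (rule 2 does not apply)
  ruheg → ruhek   [final devoicing]
  ruhek (rule 4 does not apply)
  giving Antori ruhek.
Yogoru: start from *rukeg.
  rule 1 (unconditioned shift): rukeg → rukey
  rule 2: no change — rukey
  rule 3 (intervocalic voicing): rukey → rugey
  rule 4: no change — rugey
  ⇒ Yogoru rugey
*rukeg is the unique common source.

*rukeg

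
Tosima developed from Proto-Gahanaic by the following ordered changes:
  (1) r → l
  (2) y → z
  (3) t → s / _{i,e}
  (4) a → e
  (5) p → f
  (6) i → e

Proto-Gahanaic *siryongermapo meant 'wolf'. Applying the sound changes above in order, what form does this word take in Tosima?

selzongelmefo

Tosima: *siryongermapo > silyongelmapo > silzongelmapo > silzongelmepo > silzongelmefo > selzongelmefo  (by unconditioned shift, unconditioned shift, vowel merger, unconditioned shift, vowel merger)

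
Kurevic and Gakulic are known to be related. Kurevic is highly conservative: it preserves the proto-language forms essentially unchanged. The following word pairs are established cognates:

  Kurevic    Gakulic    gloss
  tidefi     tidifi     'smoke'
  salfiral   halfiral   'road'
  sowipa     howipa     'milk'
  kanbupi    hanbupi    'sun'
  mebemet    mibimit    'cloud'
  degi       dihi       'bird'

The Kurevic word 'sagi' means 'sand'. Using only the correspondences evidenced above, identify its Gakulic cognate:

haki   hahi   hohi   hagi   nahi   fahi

hahi

salfiral ~ halfiral — Kurevic s corresponds to Gakulic h word-initially before a back vowel.
degi ~ dihi — Kurevic g corresponds to Gakulic h between vowels (before a front vowel).
Applying these to Kurevic 'sagi':
  sagi → hagi   (s→h word-initially before a back vowel)
  hagi → hahi   (g→h between vowels (before a front vowel))
So the Gakulic cognate is 'hahi'.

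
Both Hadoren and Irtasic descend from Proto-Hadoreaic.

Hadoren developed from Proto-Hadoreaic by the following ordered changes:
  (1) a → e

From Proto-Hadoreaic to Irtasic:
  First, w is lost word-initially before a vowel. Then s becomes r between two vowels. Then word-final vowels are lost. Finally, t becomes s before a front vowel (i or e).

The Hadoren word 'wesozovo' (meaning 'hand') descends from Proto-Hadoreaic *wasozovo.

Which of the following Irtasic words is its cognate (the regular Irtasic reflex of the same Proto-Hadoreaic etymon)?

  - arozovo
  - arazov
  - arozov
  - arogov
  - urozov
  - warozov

Irtasic: *wasozovo > asozovo > arozovo > arozov  (by glide loss, rhotacism, apocope)
The other candidates each miss or misapply at least one Irtasic change.

arozov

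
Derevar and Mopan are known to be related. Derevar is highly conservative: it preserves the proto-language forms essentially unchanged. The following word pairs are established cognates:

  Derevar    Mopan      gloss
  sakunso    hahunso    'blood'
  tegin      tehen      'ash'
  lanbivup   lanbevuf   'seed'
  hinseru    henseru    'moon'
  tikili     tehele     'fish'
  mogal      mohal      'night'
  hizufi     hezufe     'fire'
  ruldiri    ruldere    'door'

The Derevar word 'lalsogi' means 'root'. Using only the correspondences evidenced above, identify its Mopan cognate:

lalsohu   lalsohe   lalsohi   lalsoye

lalsohe

tegin ~ tehen — Derevar g corresponds to Mopan h between vowels (before a front vowel).
tikili ~ tehele, hizufi ~ hezufe — Derevar i corresponds to Mopan e word-finally.
Applying these to Derevar 'lalsogi':
  lalsogi → lalsohi   (g→h between vowels (before a front vowel))
  lalsohi → lalsohe   (i→e word-finally)
So the Mopan cognate is 'lalsohe'.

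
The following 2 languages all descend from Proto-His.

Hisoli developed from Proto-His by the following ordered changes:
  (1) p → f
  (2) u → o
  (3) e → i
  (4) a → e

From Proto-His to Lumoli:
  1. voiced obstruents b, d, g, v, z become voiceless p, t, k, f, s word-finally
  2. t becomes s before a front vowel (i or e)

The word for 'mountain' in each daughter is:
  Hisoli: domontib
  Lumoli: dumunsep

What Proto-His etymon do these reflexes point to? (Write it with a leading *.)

Position 6: Hisoli has t, Lumoli has s. Hisoli preserves t here (none of its changes turn any other segment into t), so the proto-segment is *t.
Position 8: Hisoli has b, Lumoli has p. Hisoli preserves b here (none of its changes turn any other segment into b), so the proto-segment is *b.
Position 2: Hisoli has o, Lumoli has u. Lumoli preserves u here (none of its changes turn any other segment into u), so the proto-segment is *u.
This points to *dumunteb. Verify forward in each daughter:
Hisoli: *dumunteb
  dumunteb (rule 1 does not apply)
  dumunteb → domonteb   [vowel merger]
  domonteb → domontib   [vowel merger]
  domontib (rule 4 does not apply)
  giving Hisoli domontib.
Lumoli: *dumunteb > dumuntep > dumunsep  (by final devoicing, palatalisation)
*dumunteb is the unique common source.

*dumunteb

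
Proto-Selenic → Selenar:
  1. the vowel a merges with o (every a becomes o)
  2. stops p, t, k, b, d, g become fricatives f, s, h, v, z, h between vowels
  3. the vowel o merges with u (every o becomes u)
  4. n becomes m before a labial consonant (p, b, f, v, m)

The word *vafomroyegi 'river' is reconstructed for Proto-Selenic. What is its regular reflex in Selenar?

Selenar: start from *vafomroyegi.
  rule 1 (vowel merger): vafomroyegi → vofomroyegi
  rule 2 (intervocalic lenition): vofomroyegi → vofomroyehi
  rule 3 (vowel merger): vofomroyehi → vufumruyehi
  rule 4: no change — vufumruyehi
  ⇒ Selenar vufumruyehi

vufumruyehi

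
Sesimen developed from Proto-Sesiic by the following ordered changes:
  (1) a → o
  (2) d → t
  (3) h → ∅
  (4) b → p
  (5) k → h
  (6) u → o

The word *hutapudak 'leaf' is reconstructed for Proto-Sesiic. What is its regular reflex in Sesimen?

Sesimen: *hutapudak > hutopudok > hutoputok > utoputok > utoputoh > otopotoh  (by vowel merger, unconditioned shift, h-loss, unconditioned shift, vowel merger)

otopotoh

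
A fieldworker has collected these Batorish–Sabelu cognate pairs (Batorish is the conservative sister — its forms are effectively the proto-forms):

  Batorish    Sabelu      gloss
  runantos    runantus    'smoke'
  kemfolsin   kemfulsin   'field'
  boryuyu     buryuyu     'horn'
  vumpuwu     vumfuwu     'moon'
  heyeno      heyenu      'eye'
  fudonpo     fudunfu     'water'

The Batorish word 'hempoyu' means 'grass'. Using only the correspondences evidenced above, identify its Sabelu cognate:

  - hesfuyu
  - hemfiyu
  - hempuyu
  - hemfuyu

fudonpo ~ fudunfu — Batorish p corresponds to Sabelu f after a consonant, before a back vowel.
runantos ~ runantus, kemfolsin ~ kemfulsin — Batorish o corresponds to Sabelu u after a consonant, before a consonant other than r, m, n, p, b, f, v.
Applying these to Batorish 'hempoyu':
  hempoyu → hemfoyu   (p→f after a consonant, before a back vowel)
  hemfoyu → hemfuyu   (o→u after a consonant, before a consonant other than r, m, n, p, b, f, v)
So the Sabelu cognate is 'hemfuyu'.

hemfuyu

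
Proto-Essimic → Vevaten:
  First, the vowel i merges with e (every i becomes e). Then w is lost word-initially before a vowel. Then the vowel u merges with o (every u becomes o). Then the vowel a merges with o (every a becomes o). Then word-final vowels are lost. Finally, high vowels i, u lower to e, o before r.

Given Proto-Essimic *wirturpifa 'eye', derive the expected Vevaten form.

Vevaten: start from *wirturpifa.
  rule 1 (vowel merger): wirturpifa → werturpefa
  rule 2 (glide loss): werturpefa → erturpefa
  rule 3 (vowel merger): erturpefa → ertorpefa
  rule 4 (vowel merger): ertorpefa → ertorpefo
  rule 5 (apocope): ertorpefo → ertorpef
  rule 6: no change — ertorpef
  ⇒ Vevaten ertorpef

ertorpef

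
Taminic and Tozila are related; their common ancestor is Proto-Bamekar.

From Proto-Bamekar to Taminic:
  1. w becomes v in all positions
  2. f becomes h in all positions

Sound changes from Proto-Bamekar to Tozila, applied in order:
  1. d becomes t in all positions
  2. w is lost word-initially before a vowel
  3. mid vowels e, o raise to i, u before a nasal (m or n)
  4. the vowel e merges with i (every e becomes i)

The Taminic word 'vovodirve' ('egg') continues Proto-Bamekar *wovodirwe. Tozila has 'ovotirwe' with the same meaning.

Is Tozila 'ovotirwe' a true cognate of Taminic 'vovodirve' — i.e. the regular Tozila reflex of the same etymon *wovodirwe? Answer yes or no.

no

Derive the expected Tozila reflex of *wovodirwe:
Tozila: *wovodirwe
  wovodirwe → wovotirwe   [unconditioned shift]
  wovotirwe → ovotirwe   [glide loss]
  ovotirwe (rule 3 does not apply)
  ovotirwe → ovotirwi   [vowel merger]
  giving Tozila ovotirwi.
The regular Tozila reflex would be 'ovotirwi', but the attested form is 'ovotirwe'. The correspondence is irregular, so they are not cognates (the Tozila form has a different source).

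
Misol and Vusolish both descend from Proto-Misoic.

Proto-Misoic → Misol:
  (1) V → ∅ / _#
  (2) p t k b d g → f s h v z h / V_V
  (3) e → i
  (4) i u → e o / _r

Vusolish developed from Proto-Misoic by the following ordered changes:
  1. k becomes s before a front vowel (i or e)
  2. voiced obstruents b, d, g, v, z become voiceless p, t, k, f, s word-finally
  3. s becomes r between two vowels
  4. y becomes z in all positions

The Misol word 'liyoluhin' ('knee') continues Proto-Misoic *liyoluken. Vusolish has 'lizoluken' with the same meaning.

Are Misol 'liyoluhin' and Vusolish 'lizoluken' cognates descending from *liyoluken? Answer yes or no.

no

Derive the expected Vusolish reflex of *liyoluken:
Vusolish: *liyoluken > liyolusen > liyoluren > lizoluren  (by palatalisation, rhotacism, unconditioned shift)
The regular Vusolish reflex would be 'lizoluren', but the attested form is 'lizoluken'. The correspondence is irregular, so they are not cognates (the Vusolish form has a different source).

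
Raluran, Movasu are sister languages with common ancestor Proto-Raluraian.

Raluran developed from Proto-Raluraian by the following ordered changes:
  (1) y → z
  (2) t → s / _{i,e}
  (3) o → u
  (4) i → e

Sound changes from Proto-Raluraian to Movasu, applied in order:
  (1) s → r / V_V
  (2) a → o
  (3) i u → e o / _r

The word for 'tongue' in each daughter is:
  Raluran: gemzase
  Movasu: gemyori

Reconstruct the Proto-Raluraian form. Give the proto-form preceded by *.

*gemyasi

Position 7: Raluran has e, Movasu has i. Movasu preserves i here (none of its changes turn any other segment into i), so the proto-segment is *i.
Position 5: Raluran has a, Movasu has o. Raluran preserves a here (none of its changes turn any other segment into a), so the proto-segment is *a.
Position 6: Raluran has s, Movasu has r. Taking the neighbouring segments as reconstructed: Raluran s could go back to *t or *s; Movasu r could go back to *s or *r — the one source consistent with every daughter is *s.
Verify the candidate proto-form against each daughter:
Raluran: *gemyasi
  gemyasi → gemzasi   [unconditioned shift]
  gemzasi (rule 2 does not apply)
  gemzasi (rule 3 does not apply)
  gemzasi → gemzase   [vowel merger]
  giving Raluran gemzase.
Movasu: *gemyasi
  gemyasi → gemyari   [rhotacism]
  gemyari → gemyori   [vowel merger]
  gemyori (rule 3 does not apply)
  giving Movasu gemyori.
No other proto-form is consistent with every reflex, so the reconstruction is *gemyasi.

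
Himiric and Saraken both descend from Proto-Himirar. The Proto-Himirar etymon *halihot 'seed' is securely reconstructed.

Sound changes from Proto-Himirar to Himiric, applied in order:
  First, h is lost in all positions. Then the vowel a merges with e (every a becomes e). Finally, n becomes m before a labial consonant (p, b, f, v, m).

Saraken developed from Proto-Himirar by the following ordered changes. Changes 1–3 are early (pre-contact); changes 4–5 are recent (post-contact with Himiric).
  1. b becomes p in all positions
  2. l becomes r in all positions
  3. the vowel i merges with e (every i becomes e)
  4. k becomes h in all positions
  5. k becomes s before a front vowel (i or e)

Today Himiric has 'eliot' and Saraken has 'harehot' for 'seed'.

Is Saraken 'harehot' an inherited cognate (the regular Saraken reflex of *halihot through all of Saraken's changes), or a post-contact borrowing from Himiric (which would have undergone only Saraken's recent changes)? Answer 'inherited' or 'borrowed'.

If inherited, *halihot would pass through all of Saraken's changes:
Saraken: start from *halihot.
  rule 1: no change — halihot
  rule 2 (unconditioned shift): halihot → harihot
  rule 3 (vowel merger): harihot → harehot
  rule 4: no change — harehot
  rule 5: no change — harehot
  ⇒ Saraken harehot
If borrowed from Himiric 'eliot' after the early changes, it would undergo only the recent ones:
  rule 4 (unconditioned shift): no change (eliot)
  rule 5 (palatalisation): no change (eliot)
  ⇒ as a loan: eliot
Saraken 'harehot' matches the inherited outcome exactly, so it is an inherited cognate, not a loan.

inherited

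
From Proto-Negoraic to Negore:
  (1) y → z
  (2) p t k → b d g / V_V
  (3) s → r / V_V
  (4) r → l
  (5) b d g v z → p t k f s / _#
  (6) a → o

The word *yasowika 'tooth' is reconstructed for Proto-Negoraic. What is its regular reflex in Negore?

Negore: *yasowika > zasowika > zasowiga > zarowiga > zalowiga > zolowigo  (by unconditioned shift, intervocalic voicing, rhotacism, unconditioned shift, vowel merger)

zolowigo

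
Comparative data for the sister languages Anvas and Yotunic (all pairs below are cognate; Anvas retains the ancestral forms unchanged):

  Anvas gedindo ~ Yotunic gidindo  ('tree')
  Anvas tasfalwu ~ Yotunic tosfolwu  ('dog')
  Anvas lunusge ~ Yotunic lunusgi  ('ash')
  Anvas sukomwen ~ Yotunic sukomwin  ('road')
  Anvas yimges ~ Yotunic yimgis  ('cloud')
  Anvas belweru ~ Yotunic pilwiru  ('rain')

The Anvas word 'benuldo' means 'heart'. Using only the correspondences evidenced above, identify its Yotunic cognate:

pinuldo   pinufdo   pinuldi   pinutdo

belweru ~ pilwiru — Anvas b corresponds to Yotunic p word-initially before a front vowel.
sukomwen ~ sukomwin — Anvas e corresponds to Yotunic i after a consonant, before a nasal.
Applying these to Anvas 'benuldo':
  benuldo → penuldo   (b→p word-initially before a front vowel)
  penuldo → pinuldo   (e→i after a consonant, before a nasal)
So the Yotunic cognate is 'pinuldo'.

pinuldo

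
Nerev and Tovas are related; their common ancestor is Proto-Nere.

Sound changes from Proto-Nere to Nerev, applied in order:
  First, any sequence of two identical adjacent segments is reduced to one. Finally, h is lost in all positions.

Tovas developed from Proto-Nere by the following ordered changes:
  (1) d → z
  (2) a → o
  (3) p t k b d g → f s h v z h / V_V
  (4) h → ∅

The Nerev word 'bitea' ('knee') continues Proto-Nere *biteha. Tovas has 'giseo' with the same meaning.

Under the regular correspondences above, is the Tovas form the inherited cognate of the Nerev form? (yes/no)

no

Derive the expected Tovas reflex of *biteha:
Tovas: start from *biteha.
  rule 1: no change — biteha
  rule 2 (vowel merger): biteha → biteho
  rule 3 (intervocalic lenition): biteho → biseho
  rule 4 (h-loss): biseho → biseo
  ⇒ Tovas biseo
The regular Tovas reflex would be 'biseo', but the attested form is 'giseo'. The correspondence is irregular, so they are not cognates (the Tovas form has a different source).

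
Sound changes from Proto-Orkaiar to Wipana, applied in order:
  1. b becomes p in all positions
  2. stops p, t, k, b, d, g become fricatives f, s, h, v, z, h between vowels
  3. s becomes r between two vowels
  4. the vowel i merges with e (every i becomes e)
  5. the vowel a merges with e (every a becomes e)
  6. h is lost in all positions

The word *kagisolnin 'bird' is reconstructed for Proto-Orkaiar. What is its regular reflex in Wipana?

keerolnen

Wipana: *kagisolnin
  kagisolnin (rule 1 does not apply)
  kagisolnin → kahisolnin   [intervocalic lenition]
  kahisolnin → kahirolnin   [rhotacism]
  kahirolnin → kaherolnen   [vowel merger]
  kaherolnen → keherolnen   [vowel merger]
  keherolnen → keerolnen   [h-loss]
  giving Wipana keerolnen.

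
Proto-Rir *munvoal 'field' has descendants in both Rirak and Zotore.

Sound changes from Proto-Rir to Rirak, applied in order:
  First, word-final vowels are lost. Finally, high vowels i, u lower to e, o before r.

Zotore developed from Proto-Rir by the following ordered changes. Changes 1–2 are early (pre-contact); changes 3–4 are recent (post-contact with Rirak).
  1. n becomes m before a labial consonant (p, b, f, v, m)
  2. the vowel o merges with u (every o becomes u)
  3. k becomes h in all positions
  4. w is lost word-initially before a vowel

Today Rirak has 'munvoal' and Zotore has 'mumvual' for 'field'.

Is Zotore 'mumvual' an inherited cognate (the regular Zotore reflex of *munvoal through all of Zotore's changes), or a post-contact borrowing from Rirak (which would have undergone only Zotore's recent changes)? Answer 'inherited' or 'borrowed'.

If inherited, *munvoal would pass through all of Zotore's changes:
Zotore: *munvoal > mumvoal > mumvual  (by nasal place assimilation, vowel merger)
If borrowed from Rirak 'munvoal' after the early changes, it would undergo only the recent ones:
  rule 3 (unconditioned shift): no change (munvoal)
  rule 4 (glide loss): no change (munvoal)
  ⇒ as a loan: munvoal
Zotore 'mumvual' matches the inherited outcome exactly, so it is an inherited cognate, not a loan.

inherited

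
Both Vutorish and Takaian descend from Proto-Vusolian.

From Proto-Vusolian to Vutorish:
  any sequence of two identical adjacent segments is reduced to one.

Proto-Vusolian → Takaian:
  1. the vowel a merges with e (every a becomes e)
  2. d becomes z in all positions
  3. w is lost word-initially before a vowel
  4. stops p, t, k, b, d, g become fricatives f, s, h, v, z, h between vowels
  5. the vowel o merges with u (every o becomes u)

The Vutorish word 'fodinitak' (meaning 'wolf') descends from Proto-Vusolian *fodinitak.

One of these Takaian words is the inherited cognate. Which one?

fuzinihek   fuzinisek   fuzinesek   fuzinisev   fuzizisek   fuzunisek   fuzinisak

fuzinisek

Takaian: *fodinitak > fodinitek > fozinitek > fozinisek > fuzinisek  (by vowel merger, unconditioned shift, intervocalic lenition, vowel merger)
The other candidates each miss or misapply at least one Takaian change.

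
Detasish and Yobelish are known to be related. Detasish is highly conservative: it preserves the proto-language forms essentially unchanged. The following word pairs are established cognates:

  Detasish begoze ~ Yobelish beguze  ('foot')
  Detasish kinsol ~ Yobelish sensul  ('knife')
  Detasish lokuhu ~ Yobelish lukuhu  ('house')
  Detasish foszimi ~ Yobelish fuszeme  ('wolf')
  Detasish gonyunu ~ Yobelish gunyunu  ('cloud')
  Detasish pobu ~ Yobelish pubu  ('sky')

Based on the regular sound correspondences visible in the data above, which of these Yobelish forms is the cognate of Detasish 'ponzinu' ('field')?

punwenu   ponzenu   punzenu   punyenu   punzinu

punzenu

gonyunu ~ gunyunu — Detasish o corresponds to Yobelish u after a consonant, before a nasal.
kinsol ~ sensul — Detasish i corresponds to Yobelish e after a consonant, before a nasal.
Applying these to Detasish 'ponzinu':
  ponzinu → punzinu   (o→u after a consonant, before a nasal)
  punzinu → punzenu   (i→e after a consonant, before a nasal)
So the Yobelish cognate is 'punzenu'.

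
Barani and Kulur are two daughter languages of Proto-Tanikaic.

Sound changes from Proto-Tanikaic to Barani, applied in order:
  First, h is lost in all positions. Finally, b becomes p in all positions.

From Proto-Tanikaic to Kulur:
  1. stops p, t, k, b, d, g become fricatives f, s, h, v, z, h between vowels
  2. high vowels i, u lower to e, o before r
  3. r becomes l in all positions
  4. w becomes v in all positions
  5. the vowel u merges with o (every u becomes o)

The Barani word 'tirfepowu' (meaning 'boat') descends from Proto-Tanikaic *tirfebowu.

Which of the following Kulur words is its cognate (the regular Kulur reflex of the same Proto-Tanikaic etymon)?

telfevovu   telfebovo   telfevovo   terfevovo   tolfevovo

Kulur: start from *tirfebowu.
  rule 1 (intervocalic lenition): tirfebowu → tirfevowu
  rule 2 (pre-rhotic lowering): tirfevowu → terfevowu
  rule 3 (unconditioned shift): terfevowu → telfevowu
  rule 4 (unconditioned shift): telfevowu → telfevovu
  rule 5 (vowel merger): telfevovu → telfevovo
  ⇒ Kulur telfevovo

telfevovo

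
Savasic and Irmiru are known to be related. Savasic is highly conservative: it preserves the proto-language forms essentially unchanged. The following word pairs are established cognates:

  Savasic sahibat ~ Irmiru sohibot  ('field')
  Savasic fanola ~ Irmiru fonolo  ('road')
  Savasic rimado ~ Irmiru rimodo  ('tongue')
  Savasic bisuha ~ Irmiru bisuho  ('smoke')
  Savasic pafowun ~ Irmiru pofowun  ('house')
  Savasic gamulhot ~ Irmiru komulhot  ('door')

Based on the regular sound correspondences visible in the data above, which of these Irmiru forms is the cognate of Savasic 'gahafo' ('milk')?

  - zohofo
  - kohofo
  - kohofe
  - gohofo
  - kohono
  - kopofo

kohofo

gamulhot ~ komulhot — Savasic g corresponds to Irmiru k word-initially before a back vowel.
sahibat ~ sohibot, rimado ~ rimodo — Savasic a corresponds to Irmiru o after a consonant, before a consonant other than r, m, n, p, b, f, v.
pafowun ~ pofowun — Savasic a corresponds to Irmiru o after a consonant, before a labial obstruent.
Applying these to Savasic 'gahafo':
  gahafo → kahafo   (g→k word-initially before a back vowel)
  kahafo → kohafo   (a→o after a consonant, before a consonant other than r, m, n, p, b, f, v)
  kohafo → kohofo   (a→o after a consonant, before a labial obstruent)
So the Irmiru cognate is 'kohofo'.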